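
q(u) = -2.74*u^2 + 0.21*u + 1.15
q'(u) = 0.21 - 5.48*u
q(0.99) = -1.33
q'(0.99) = -5.22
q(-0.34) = 0.76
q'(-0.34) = 2.07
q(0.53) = 0.49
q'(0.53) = -2.69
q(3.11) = -24.70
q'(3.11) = -16.83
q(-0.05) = 1.13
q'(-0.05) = 0.48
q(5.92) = -93.63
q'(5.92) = -32.23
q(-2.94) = -23.15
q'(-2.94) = 16.32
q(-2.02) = -10.45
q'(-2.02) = 11.28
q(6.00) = -96.23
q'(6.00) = -32.67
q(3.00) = -22.88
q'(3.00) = -16.23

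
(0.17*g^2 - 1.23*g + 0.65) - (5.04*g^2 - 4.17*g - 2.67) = -4.87*g^2 + 2.94*g + 3.32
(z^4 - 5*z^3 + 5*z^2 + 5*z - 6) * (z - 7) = z^5 - 12*z^4 + 40*z^3 - 30*z^2 - 41*z + 42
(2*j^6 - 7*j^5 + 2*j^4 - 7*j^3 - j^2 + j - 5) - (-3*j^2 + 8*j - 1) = 2*j^6 - 7*j^5 + 2*j^4 - 7*j^3 + 2*j^2 - 7*j - 4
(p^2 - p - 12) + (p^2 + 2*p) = 2*p^2 + p - 12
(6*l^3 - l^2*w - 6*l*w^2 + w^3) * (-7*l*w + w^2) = -42*l^4*w + 13*l^3*w^2 + 41*l^2*w^3 - 13*l*w^4 + w^5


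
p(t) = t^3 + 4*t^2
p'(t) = 3*t^2 + 8*t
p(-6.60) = -113.26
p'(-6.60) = 77.88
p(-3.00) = 9.00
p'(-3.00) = 3.00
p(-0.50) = 0.88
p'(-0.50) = -3.25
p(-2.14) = 8.52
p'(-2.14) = -3.38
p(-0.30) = 0.33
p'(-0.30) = -2.13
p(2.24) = 31.31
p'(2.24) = 32.97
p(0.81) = 3.16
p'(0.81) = 8.45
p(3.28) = 78.32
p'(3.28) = 58.52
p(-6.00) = -72.00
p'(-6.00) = 60.00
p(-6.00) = -72.00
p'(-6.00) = 60.00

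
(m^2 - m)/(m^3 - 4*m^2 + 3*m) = 1/(m - 3)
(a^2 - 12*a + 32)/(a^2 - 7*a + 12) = (a - 8)/(a - 3)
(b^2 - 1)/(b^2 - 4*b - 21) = (1 - b^2)/(-b^2 + 4*b + 21)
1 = 1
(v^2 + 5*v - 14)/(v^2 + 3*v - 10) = (v + 7)/(v + 5)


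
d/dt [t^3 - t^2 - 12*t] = 3*t^2 - 2*t - 12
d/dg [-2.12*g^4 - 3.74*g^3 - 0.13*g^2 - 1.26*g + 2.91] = -8.48*g^3 - 11.22*g^2 - 0.26*g - 1.26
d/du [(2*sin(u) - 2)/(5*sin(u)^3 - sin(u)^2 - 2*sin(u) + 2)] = 4*(-5*sin(u)^2 + 8*sin(u) - 1)*sin(u)*cos(u)/(5*sin(u)^3 - sin(u)^2 - 2*sin(u) + 2)^2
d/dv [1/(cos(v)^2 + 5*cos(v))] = (2*cos(v) + 5)*sin(v)/((cos(v) + 5)^2*cos(v)^2)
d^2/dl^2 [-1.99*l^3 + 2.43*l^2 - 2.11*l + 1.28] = 4.86 - 11.94*l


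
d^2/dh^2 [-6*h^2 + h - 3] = -12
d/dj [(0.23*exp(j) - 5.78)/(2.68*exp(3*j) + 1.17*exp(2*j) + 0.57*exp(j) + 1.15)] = (-1.2328*exp(3*j) + 46.2021*exp(2*j) + 13.5252*exp(j) + 3.5591)*exp(j)/(7.1824*exp(6*j) + 6.2712*exp(5*j) + 4.4241*exp(4*j) + 7.4978*exp(3*j) + 3.0159*exp(2*j) + 1.311*exp(j) + 1.3225)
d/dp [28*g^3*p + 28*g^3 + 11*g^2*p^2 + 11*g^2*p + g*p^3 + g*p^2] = g*(28*g^2 + 22*g*p + 11*g + 3*p^2 + 2*p)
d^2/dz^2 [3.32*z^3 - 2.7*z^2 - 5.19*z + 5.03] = 19.92*z - 5.4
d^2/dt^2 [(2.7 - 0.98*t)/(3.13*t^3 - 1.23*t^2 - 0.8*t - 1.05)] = (-57.605772*t^5 + 340.056972*t^4 - 174.188804*t^3 - 54.70506*t^2 + 76.77612*t - 1.8717)/(30.664297*t^9 - 36.150561*t^8 - 9.306429*t^7 - 14.241582*t^6 + 26.63301*t^5 + 8.647965*t^4 + 3.641275*t^3 - 6.084225*t^2 - 2.646*t - 1.157625)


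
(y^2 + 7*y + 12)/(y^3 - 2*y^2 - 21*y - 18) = (y + 4)/(y^2 - 5*y - 6)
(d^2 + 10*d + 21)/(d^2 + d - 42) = (d + 3)/(d - 6)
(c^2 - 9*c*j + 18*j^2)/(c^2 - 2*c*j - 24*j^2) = (c - 3*j)/(c + 4*j)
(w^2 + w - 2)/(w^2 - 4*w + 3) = (w + 2)/(w - 3)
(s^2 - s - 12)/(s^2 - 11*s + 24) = (s^2 - s - 12)/(s^2 - 11*s + 24)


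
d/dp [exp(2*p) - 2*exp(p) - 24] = 2*(exp(p) - 1)*exp(p)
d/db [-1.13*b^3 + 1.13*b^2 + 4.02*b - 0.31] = -3.39*b^2 + 2.26*b + 4.02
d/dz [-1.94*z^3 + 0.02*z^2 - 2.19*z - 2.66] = -5.82*z^2 + 0.04*z - 2.19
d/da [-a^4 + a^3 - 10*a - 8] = -4*a^3 + 3*a^2 - 10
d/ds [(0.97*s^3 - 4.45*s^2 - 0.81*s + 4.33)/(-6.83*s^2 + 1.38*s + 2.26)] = (-6.6251*s^4 + 2.6772*s^3 - 5.0967*s^2 + 39.0338*s - 7.806)/(46.6489*s^4 - 18.8508*s^3 - 28.9672*s^2 + 6.2376*s + 5.1076)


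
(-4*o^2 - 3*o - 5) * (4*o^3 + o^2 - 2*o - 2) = -16*o^5 - 16*o^4 - 15*o^3 + 9*o^2 + 16*o + 10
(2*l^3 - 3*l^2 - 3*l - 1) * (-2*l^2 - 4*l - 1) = -4*l^5 - 2*l^4 + 16*l^3 + 17*l^2 + 7*l + 1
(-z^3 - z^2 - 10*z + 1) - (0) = -z^3 - z^2 - 10*z + 1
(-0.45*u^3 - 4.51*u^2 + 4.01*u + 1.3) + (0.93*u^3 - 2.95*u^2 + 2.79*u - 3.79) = 0.48*u^3 - 7.46*u^2 + 6.8*u - 2.49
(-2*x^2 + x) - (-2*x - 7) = -2*x^2 + 3*x + 7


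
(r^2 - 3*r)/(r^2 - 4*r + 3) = r/(r - 1)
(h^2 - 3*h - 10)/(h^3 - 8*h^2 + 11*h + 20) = (h + 2)/(h^2 - 3*h - 4)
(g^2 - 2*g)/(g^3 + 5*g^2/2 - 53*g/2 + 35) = 2*g/(2*g^2 + 9*g - 35)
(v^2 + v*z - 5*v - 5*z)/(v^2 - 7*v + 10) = (v + z)/(v - 2)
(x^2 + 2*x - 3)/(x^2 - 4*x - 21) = (x - 1)/(x - 7)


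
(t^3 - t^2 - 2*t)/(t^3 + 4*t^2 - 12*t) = (t + 1)/(t + 6)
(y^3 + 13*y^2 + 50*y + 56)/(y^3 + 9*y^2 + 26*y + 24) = (y + 7)/(y + 3)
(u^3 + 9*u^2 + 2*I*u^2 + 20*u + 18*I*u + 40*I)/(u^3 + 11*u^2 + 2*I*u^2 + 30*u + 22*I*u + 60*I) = (u + 4)/(u + 6)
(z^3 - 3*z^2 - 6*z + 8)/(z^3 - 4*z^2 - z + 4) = (z + 2)/(z + 1)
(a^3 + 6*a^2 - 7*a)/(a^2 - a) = a + 7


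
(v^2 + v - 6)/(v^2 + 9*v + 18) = (v - 2)/(v + 6)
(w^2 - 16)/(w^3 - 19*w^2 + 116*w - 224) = (w + 4)/(w^2 - 15*w + 56)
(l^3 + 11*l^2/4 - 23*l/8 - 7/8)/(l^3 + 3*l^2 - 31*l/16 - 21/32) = 4*(l - 1)/(4*l - 3)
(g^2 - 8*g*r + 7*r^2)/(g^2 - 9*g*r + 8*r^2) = (-g + 7*r)/(-g + 8*r)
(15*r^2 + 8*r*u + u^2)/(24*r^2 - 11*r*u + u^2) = (15*r^2 + 8*r*u + u^2)/(24*r^2 - 11*r*u + u^2)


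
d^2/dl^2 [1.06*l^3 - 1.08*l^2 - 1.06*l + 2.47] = 6.36*l - 2.16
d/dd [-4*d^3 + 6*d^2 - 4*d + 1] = -12*d^2 + 12*d - 4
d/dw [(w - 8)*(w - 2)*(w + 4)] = 3*w^2 - 12*w - 24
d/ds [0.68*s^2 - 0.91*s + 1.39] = 1.36*s - 0.91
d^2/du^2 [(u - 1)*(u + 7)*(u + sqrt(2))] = 6*u + 2*sqrt(2) + 12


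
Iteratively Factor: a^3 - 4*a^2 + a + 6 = (a - 2)*(a^2 - 2*a - 3) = (a - 3)*(a - 2)*(a + 1)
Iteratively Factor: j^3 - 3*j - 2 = (j - 2)*(j^2 + 2*j + 1) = (j - 2)*(j + 1)*(j + 1)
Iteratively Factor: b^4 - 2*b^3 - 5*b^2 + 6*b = (b - 1)*(b^3 - b^2 - 6*b) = (b - 1)*(b + 2)*(b^2 - 3*b) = (b - 3)*(b - 1)*(b + 2)*(b)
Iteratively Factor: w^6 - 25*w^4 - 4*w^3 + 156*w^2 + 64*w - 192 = (w + 4)*(w^5 - 4*w^4 - 9*w^3 + 32*w^2 + 28*w - 48) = (w - 4)*(w + 4)*(w^4 - 9*w^2 - 4*w + 12) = (w - 4)*(w + 2)*(w + 4)*(w^3 - 2*w^2 - 5*w + 6) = (w - 4)*(w + 2)^2*(w + 4)*(w^2 - 4*w + 3) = (w - 4)*(w - 3)*(w + 2)^2*(w + 4)*(w - 1)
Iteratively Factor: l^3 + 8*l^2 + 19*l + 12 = (l + 1)*(l^2 + 7*l + 12) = (l + 1)*(l + 4)*(l + 3)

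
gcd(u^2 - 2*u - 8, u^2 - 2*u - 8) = u^2 - 2*u - 8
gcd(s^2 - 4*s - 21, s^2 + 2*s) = 1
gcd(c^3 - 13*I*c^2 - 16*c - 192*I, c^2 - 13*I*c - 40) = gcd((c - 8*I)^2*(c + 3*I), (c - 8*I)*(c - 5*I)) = c - 8*I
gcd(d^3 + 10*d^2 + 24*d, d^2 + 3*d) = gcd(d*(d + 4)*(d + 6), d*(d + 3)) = d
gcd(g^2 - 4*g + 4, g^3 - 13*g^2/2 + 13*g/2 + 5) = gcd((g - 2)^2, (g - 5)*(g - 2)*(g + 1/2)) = g - 2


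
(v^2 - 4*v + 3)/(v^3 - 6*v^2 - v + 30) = (v - 1)/(v^2 - 3*v - 10)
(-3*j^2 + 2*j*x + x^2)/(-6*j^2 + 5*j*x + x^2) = (3*j + x)/(6*j + x)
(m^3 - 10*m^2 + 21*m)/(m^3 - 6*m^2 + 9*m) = (m - 7)/(m - 3)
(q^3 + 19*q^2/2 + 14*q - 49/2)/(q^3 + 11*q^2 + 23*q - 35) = (q + 7/2)/(q + 5)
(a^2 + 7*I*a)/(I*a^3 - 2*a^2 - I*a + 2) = a*(a + 7*I)/(I*a^3 - 2*a^2 - I*a + 2)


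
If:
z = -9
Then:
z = -9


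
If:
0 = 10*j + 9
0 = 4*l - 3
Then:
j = -9/10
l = 3/4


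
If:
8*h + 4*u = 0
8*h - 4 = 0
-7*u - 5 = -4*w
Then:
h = 1/2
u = -1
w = -1/2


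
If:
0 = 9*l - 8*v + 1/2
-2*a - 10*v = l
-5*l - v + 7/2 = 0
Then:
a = -15/4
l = 55/98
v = 34/49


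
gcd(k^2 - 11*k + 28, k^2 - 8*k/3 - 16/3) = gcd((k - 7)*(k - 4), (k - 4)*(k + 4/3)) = k - 4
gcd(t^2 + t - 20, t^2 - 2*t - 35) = t + 5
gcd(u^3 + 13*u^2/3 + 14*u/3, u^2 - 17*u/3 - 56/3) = u + 7/3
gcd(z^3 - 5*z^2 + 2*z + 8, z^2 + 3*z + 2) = z + 1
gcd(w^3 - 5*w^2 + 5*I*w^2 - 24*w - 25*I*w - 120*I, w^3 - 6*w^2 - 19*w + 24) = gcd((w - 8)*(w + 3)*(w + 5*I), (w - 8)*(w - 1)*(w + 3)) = w^2 - 5*w - 24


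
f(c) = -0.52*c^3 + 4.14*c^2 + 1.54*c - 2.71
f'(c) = -1.56*c^2 + 8.28*c + 1.54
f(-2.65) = 31.96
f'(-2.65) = -31.36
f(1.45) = 6.64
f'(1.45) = 10.27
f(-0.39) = -2.65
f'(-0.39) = -1.93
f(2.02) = 13.01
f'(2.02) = 11.90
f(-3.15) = 49.77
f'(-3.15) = -40.02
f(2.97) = 24.76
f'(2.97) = 12.37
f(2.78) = 22.39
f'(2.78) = 12.50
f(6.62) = 38.06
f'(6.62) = -12.01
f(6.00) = 43.25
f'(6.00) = -4.94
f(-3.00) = 43.97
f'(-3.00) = -37.34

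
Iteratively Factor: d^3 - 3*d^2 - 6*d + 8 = (d + 2)*(d^2 - 5*d + 4) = (d - 1)*(d + 2)*(d - 4)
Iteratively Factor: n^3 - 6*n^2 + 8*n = (n - 2)*(n^2 - 4*n) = n*(n - 2)*(n - 4)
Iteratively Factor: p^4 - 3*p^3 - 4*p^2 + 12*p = (p - 2)*(p^3 - p^2 - 6*p) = (p - 3)*(p - 2)*(p^2 + 2*p) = (p - 3)*(p - 2)*(p + 2)*(p)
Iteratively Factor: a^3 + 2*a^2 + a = (a)*(a^2 + 2*a + 1) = a*(a + 1)*(a + 1)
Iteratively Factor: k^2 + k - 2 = (k + 2)*(k - 1)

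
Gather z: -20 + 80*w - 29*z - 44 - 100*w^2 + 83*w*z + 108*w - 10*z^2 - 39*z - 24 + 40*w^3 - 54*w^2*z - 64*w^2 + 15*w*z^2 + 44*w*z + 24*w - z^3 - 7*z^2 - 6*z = 40*w^3 - 164*w^2 + 212*w - z^3 + z^2*(15*w - 17) + z*(-54*w^2 + 127*w - 74) - 88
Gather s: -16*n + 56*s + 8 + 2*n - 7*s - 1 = -14*n + 49*s + 7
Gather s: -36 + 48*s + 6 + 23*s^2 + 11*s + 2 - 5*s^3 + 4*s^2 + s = -5*s^3 + 27*s^2 + 60*s - 28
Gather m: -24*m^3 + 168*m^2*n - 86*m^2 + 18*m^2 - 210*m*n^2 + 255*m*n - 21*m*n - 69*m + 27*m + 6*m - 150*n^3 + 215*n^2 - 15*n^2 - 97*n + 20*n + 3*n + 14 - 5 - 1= -24*m^3 + m^2*(168*n - 68) + m*(-210*n^2 + 234*n - 36) - 150*n^3 + 200*n^2 - 74*n + 8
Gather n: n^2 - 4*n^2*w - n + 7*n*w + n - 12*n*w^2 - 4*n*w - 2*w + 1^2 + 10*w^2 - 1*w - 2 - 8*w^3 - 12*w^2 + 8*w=n^2*(1 - 4*w) + n*(-12*w^2 + 3*w) - 8*w^3 - 2*w^2 + 5*w - 1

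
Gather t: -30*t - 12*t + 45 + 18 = 63 - 42*t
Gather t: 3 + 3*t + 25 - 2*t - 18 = t + 10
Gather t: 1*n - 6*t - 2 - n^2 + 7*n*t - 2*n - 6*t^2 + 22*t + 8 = -n^2 - n - 6*t^2 + t*(7*n + 16) + 6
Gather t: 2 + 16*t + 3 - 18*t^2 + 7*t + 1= -18*t^2 + 23*t + 6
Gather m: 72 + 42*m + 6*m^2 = 6*m^2 + 42*m + 72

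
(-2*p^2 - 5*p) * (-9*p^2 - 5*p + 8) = 18*p^4 + 55*p^3 + 9*p^2 - 40*p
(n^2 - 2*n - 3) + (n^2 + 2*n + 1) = 2*n^2 - 2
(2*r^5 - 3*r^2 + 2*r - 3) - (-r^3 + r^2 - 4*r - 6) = 2*r^5 + r^3 - 4*r^2 + 6*r + 3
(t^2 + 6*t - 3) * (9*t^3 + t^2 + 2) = 9*t^5 + 55*t^4 - 21*t^3 - t^2 + 12*t - 6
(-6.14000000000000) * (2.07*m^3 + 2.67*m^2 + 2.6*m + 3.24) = -12.7098*m^3 - 16.3938*m^2 - 15.964*m - 19.8936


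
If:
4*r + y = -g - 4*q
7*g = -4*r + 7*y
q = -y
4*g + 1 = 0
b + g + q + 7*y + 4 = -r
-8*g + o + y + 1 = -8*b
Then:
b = -41/32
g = -1/4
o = 61/8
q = 3/8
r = -7/32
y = -3/8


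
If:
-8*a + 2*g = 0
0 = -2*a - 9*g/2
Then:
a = 0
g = 0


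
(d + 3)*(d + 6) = d^2 + 9*d + 18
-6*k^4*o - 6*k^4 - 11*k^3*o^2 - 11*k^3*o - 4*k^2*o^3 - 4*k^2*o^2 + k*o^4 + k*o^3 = (-6*k + o)*(k + o)^2*(k*o + k)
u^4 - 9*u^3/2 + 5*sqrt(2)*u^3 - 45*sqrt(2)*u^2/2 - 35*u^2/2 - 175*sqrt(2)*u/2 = u*(u - 7)*(u + 5/2)*(u + 5*sqrt(2))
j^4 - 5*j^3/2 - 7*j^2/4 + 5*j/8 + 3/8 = (j - 3)*(j - 1/2)*(j + 1/2)^2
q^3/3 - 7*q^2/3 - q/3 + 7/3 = (q/3 + 1/3)*(q - 7)*(q - 1)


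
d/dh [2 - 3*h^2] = -6*h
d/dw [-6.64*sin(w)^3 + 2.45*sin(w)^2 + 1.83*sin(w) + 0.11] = (-19.92*sin(w)^2 + 4.9*sin(w) + 1.83)*cos(w)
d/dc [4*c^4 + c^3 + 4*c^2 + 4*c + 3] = 16*c^3 + 3*c^2 + 8*c + 4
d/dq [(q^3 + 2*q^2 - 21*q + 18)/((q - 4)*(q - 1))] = (q^2 - 8*q + 6)/(q^2 - 8*q + 16)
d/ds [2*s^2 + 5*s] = 4*s + 5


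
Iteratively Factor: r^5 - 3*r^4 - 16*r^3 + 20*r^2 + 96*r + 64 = (r - 4)*(r^4 + r^3 - 12*r^2 - 28*r - 16) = (r - 4)^2*(r^3 + 5*r^2 + 8*r + 4) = (r - 4)^2*(r + 2)*(r^2 + 3*r + 2) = (r - 4)^2*(r + 1)*(r + 2)*(r + 2)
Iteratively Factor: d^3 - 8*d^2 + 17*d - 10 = (d - 1)*(d^2 - 7*d + 10) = (d - 5)*(d - 1)*(d - 2)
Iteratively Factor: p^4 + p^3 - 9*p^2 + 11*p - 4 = (p + 4)*(p^3 - 3*p^2 + 3*p - 1) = (p - 1)*(p + 4)*(p^2 - 2*p + 1) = (p - 1)^2*(p + 4)*(p - 1)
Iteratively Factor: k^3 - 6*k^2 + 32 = (k - 4)*(k^2 - 2*k - 8) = (k - 4)*(k + 2)*(k - 4)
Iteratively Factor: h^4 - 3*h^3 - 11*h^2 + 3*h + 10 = (h + 2)*(h^3 - 5*h^2 - h + 5) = (h + 1)*(h + 2)*(h^2 - 6*h + 5) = (h - 1)*(h + 1)*(h + 2)*(h - 5)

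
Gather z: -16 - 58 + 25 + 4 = -45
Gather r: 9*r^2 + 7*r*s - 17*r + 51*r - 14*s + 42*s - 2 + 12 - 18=9*r^2 + r*(7*s + 34) + 28*s - 8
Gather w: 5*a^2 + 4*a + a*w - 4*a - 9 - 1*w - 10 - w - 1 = 5*a^2 + w*(a - 2) - 20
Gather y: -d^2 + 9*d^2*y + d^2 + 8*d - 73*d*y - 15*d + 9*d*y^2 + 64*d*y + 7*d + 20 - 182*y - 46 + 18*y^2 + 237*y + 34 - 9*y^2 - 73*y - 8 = y^2*(9*d + 9) + y*(9*d^2 - 9*d - 18)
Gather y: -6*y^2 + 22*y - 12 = -6*y^2 + 22*y - 12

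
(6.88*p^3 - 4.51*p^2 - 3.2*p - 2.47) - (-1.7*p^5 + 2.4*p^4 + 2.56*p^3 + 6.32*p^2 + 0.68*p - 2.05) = 1.7*p^5 - 2.4*p^4 + 4.32*p^3 - 10.83*p^2 - 3.88*p - 0.42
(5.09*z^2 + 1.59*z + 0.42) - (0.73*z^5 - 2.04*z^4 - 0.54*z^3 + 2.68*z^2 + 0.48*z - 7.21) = -0.73*z^5 + 2.04*z^4 + 0.54*z^3 + 2.41*z^2 + 1.11*z + 7.63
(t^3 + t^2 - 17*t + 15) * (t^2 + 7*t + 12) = t^5 + 8*t^4 + 2*t^3 - 92*t^2 - 99*t + 180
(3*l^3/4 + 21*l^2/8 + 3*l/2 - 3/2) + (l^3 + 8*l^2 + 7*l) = 7*l^3/4 + 85*l^2/8 + 17*l/2 - 3/2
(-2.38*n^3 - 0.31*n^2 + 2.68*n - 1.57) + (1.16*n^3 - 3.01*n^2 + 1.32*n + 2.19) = -1.22*n^3 - 3.32*n^2 + 4.0*n + 0.62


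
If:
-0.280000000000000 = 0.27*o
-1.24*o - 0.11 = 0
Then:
No Solution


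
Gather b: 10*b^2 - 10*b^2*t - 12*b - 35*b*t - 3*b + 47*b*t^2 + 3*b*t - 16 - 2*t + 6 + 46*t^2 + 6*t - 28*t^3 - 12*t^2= b^2*(10 - 10*t) + b*(47*t^2 - 32*t - 15) - 28*t^3 + 34*t^2 + 4*t - 10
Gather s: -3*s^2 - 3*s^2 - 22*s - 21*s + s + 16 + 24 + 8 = -6*s^2 - 42*s + 48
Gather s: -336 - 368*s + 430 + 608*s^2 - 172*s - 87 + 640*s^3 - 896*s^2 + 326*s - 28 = 640*s^3 - 288*s^2 - 214*s - 21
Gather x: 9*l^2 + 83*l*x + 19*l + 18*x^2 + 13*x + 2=9*l^2 + 19*l + 18*x^2 + x*(83*l + 13) + 2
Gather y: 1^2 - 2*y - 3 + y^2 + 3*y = y^2 + y - 2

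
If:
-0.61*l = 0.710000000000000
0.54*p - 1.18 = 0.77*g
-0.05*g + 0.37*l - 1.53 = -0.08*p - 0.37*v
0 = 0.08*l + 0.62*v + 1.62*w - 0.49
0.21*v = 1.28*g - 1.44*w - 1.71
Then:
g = 0.48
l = -1.16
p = 2.86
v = 4.74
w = -1.46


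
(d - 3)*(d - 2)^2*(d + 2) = d^4 - 5*d^3 + 2*d^2 + 20*d - 24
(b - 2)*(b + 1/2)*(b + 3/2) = b^3 - 13*b/4 - 3/2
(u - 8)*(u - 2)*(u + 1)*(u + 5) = u^4 - 4*u^3 - 39*u^2 + 46*u + 80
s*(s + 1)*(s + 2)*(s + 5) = s^4 + 8*s^3 + 17*s^2 + 10*s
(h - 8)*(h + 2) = h^2 - 6*h - 16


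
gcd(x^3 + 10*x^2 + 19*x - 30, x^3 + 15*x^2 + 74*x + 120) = x^2 + 11*x + 30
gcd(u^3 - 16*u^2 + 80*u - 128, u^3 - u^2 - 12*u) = u - 4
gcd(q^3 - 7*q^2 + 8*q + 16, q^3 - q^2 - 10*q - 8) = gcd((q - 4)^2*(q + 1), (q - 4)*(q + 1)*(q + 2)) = q^2 - 3*q - 4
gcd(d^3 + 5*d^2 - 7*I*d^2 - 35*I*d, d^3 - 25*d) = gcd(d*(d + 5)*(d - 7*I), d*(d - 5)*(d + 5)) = d^2 + 5*d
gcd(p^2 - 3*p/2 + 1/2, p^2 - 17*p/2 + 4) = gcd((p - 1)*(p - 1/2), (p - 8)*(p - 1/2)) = p - 1/2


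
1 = 1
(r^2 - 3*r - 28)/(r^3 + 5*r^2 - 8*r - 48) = (r - 7)/(r^2 + r - 12)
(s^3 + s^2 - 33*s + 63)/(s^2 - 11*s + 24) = (s^2 + 4*s - 21)/(s - 8)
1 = 1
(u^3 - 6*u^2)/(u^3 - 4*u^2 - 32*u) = u*(6 - u)/(-u^2 + 4*u + 32)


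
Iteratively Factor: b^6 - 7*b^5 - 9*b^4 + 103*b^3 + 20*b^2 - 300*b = (b - 5)*(b^5 - 2*b^4 - 19*b^3 + 8*b^2 + 60*b) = (b - 5)*(b - 2)*(b^4 - 19*b^2 - 30*b) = b*(b - 5)*(b - 2)*(b^3 - 19*b - 30) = b*(b - 5)*(b - 2)*(b + 2)*(b^2 - 2*b - 15) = b*(b - 5)*(b - 2)*(b + 2)*(b + 3)*(b - 5)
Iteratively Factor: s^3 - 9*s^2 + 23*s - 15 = (s - 1)*(s^2 - 8*s + 15) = (s - 3)*(s - 1)*(s - 5)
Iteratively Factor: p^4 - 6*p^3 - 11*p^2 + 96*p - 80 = (p - 5)*(p^3 - p^2 - 16*p + 16) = (p - 5)*(p + 4)*(p^2 - 5*p + 4) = (p - 5)*(p - 4)*(p + 4)*(p - 1)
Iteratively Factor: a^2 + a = (a + 1)*(a)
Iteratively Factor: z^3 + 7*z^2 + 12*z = (z + 3)*(z^2 + 4*z) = z*(z + 3)*(z + 4)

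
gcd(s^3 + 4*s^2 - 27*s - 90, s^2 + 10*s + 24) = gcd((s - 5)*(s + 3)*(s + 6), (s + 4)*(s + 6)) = s + 6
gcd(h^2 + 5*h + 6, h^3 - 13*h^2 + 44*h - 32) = 1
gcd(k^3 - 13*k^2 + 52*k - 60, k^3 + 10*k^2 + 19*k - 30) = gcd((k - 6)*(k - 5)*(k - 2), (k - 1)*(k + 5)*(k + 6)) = 1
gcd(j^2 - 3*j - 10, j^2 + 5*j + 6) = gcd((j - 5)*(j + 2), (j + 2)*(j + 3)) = j + 2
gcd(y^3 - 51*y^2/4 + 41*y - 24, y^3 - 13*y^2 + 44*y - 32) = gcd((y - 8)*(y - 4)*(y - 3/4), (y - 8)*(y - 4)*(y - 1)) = y^2 - 12*y + 32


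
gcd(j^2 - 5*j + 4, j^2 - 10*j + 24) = j - 4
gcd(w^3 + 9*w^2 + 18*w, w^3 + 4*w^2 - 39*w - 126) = w + 3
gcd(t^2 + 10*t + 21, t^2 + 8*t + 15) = t + 3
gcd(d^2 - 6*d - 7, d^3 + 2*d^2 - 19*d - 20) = d + 1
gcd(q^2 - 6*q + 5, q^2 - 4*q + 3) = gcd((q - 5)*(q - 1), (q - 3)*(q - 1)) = q - 1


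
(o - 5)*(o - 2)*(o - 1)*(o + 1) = o^4 - 7*o^3 + 9*o^2 + 7*o - 10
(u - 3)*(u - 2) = u^2 - 5*u + 6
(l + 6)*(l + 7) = l^2 + 13*l + 42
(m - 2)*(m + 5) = m^2 + 3*m - 10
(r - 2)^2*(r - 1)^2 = r^4 - 6*r^3 + 13*r^2 - 12*r + 4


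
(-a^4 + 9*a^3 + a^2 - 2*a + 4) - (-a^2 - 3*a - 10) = -a^4 + 9*a^3 + 2*a^2 + a + 14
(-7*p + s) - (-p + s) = -6*p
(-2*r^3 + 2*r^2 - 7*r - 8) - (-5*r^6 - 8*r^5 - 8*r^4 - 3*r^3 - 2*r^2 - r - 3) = 5*r^6 + 8*r^5 + 8*r^4 + r^3 + 4*r^2 - 6*r - 5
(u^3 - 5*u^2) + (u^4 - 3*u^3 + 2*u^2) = u^4 - 2*u^3 - 3*u^2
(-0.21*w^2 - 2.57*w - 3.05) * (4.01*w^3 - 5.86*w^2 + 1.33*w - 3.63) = -0.8421*w^5 - 9.0751*w^4 + 2.5504*w^3 + 15.2172*w^2 + 5.2726*w + 11.0715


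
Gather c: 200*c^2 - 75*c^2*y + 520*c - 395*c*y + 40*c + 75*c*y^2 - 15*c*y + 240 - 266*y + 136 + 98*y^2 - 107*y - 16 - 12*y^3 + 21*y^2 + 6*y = c^2*(200 - 75*y) + c*(75*y^2 - 410*y + 560) - 12*y^3 + 119*y^2 - 367*y + 360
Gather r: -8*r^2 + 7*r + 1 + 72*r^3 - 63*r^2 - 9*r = 72*r^3 - 71*r^2 - 2*r + 1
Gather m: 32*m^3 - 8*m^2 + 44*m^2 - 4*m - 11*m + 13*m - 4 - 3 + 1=32*m^3 + 36*m^2 - 2*m - 6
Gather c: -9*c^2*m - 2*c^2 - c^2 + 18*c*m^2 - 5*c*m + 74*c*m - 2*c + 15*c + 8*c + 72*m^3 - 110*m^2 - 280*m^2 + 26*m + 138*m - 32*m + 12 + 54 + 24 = c^2*(-9*m - 3) + c*(18*m^2 + 69*m + 21) + 72*m^3 - 390*m^2 + 132*m + 90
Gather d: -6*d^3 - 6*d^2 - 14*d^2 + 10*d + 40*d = -6*d^3 - 20*d^2 + 50*d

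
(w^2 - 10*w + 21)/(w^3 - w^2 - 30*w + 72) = (w - 7)/(w^2 + 2*w - 24)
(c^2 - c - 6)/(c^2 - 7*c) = (c^2 - c - 6)/(c*(c - 7))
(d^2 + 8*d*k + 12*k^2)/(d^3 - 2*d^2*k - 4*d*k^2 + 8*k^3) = (d + 6*k)/(d^2 - 4*d*k + 4*k^2)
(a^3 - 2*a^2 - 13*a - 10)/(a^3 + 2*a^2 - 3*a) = (a^3 - 2*a^2 - 13*a - 10)/(a*(a^2 + 2*a - 3))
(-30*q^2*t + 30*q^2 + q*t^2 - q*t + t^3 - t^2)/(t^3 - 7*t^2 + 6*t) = (-30*q^2 + q*t + t^2)/(t*(t - 6))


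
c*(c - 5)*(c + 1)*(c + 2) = c^4 - 2*c^3 - 13*c^2 - 10*c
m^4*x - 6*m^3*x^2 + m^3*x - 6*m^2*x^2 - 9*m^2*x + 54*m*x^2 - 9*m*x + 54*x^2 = (m - 3)*(m + 3)*(m - 6*x)*(m*x + x)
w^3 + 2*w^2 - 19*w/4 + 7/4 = (w - 1)*(w - 1/2)*(w + 7/2)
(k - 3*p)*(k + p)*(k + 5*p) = k^3 + 3*k^2*p - 13*k*p^2 - 15*p^3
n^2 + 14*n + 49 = (n + 7)^2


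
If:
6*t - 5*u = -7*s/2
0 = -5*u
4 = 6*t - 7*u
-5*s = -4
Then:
No Solution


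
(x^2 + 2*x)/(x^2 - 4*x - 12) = x/(x - 6)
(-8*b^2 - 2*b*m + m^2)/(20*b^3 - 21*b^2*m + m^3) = (-2*b - m)/(5*b^2 - 4*b*m - m^2)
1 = 1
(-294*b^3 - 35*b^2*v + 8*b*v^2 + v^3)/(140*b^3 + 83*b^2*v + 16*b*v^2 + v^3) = (-42*b^2 + b*v + v^2)/(20*b^2 + 9*b*v + v^2)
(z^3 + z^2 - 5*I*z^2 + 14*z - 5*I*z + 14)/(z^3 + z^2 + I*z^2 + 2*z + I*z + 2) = (z - 7*I)/(z - I)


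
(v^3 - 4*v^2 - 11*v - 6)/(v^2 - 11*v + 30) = (v^2 + 2*v + 1)/(v - 5)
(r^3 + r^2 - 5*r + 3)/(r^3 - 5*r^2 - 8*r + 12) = (r^2 + 2*r - 3)/(r^2 - 4*r - 12)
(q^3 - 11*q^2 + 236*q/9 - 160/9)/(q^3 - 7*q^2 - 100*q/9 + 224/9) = (3*q - 5)/(3*q + 7)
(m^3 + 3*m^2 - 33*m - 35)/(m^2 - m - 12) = (-m^3 - 3*m^2 + 33*m + 35)/(-m^2 + m + 12)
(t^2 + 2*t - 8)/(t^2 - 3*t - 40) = (-t^2 - 2*t + 8)/(-t^2 + 3*t + 40)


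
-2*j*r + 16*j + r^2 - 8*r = (-2*j + r)*(r - 8)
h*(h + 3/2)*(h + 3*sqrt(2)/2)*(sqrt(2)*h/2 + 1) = sqrt(2)*h^4/2 + 3*sqrt(2)*h^3/4 + 5*h^3/2 + 3*sqrt(2)*h^2/2 + 15*h^2/4 + 9*sqrt(2)*h/4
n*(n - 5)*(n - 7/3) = n^3 - 22*n^2/3 + 35*n/3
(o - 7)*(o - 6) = o^2 - 13*o + 42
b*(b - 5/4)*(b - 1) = b^3 - 9*b^2/4 + 5*b/4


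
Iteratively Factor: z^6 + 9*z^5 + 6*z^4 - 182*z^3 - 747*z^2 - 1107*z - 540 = (z + 3)*(z^5 + 6*z^4 - 12*z^3 - 146*z^2 - 309*z - 180) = (z - 5)*(z + 3)*(z^4 + 11*z^3 + 43*z^2 + 69*z + 36) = (z - 5)*(z + 3)*(z + 4)*(z^3 + 7*z^2 + 15*z + 9) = (z - 5)*(z + 1)*(z + 3)*(z + 4)*(z^2 + 6*z + 9) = (z - 5)*(z + 1)*(z + 3)^2*(z + 4)*(z + 3)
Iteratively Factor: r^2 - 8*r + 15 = (r - 3)*(r - 5)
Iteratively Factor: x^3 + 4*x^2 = (x)*(x^2 + 4*x) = x*(x + 4)*(x)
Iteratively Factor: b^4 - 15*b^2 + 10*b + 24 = (b + 1)*(b^3 - b^2 - 14*b + 24) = (b - 3)*(b + 1)*(b^2 + 2*b - 8) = (b - 3)*(b + 1)*(b + 4)*(b - 2)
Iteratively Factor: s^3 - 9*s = (s + 3)*(s^2 - 3*s) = s*(s + 3)*(s - 3)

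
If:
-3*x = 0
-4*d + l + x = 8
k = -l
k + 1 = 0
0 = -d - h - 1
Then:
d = -7/4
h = 3/4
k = -1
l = 1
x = 0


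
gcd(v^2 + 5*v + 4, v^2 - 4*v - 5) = v + 1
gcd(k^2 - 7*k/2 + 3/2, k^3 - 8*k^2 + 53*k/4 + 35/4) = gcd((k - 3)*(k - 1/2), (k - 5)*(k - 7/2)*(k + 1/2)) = 1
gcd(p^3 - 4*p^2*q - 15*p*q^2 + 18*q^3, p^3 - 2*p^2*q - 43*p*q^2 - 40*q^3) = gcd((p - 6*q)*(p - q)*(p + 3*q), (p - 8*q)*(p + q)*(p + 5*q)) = 1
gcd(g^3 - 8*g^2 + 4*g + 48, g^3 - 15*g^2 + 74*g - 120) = g^2 - 10*g + 24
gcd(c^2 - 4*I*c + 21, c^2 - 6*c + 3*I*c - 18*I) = c + 3*I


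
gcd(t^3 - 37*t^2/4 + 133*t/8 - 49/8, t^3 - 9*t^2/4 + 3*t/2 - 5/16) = t - 1/2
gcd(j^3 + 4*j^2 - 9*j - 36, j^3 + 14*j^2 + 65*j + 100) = j + 4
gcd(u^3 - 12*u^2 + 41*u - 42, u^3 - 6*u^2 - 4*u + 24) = u - 2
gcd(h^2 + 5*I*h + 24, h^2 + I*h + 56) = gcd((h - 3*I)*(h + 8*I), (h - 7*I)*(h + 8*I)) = h + 8*I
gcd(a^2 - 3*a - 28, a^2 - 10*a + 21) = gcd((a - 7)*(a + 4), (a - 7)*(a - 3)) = a - 7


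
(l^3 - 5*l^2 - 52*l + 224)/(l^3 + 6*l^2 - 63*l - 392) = (l - 4)/(l + 7)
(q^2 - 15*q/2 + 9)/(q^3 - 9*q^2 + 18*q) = (q - 3/2)/(q*(q - 3))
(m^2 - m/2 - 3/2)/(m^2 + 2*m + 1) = (m - 3/2)/(m + 1)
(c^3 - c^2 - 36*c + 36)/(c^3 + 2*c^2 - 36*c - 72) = (c - 1)/(c + 2)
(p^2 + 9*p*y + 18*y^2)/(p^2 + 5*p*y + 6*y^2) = (p + 6*y)/(p + 2*y)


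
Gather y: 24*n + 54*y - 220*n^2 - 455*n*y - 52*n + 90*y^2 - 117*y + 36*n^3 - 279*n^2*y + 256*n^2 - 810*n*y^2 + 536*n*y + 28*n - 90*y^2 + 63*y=36*n^3 + 36*n^2 - 810*n*y^2 + y*(-279*n^2 + 81*n)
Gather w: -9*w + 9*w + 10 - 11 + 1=0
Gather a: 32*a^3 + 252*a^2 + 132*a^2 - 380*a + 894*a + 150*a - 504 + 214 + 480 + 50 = 32*a^3 + 384*a^2 + 664*a + 240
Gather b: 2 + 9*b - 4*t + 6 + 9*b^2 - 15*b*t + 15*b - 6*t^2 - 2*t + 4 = 9*b^2 + b*(24 - 15*t) - 6*t^2 - 6*t + 12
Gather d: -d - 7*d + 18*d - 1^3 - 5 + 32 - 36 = 10*d - 10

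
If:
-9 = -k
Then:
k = 9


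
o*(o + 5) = o^2 + 5*o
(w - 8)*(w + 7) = w^2 - w - 56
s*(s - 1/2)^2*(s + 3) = s^4 + 2*s^3 - 11*s^2/4 + 3*s/4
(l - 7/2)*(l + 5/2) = l^2 - l - 35/4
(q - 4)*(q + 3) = q^2 - q - 12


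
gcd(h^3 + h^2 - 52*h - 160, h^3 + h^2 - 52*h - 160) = h^3 + h^2 - 52*h - 160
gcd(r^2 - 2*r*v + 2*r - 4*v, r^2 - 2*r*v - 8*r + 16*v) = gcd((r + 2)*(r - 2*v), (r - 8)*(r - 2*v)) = r - 2*v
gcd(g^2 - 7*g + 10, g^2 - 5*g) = g - 5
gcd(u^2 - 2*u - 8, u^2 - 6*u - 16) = u + 2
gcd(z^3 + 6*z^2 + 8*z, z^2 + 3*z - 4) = z + 4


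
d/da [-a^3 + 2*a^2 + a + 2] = -3*a^2 + 4*a + 1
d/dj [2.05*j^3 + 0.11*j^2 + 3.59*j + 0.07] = 6.15*j^2 + 0.22*j + 3.59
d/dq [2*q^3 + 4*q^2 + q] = 6*q^2 + 8*q + 1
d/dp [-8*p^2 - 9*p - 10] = -16*p - 9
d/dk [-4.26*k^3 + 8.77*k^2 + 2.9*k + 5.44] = -12.78*k^2 + 17.54*k + 2.9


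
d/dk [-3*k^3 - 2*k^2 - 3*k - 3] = -9*k^2 - 4*k - 3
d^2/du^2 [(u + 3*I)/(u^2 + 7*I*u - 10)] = 2*((u + 3*I)*(2*u + 7*I)^2 - (3*u + 10*I)*(u^2 + 7*I*u - 10))/(u^2 + 7*I*u - 10)^3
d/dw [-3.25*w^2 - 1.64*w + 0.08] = -6.5*w - 1.64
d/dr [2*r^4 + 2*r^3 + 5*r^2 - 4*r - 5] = 8*r^3 + 6*r^2 + 10*r - 4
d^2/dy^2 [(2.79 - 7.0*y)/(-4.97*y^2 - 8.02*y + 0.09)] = ((7.0*y - 2.79)*(9.94*y + 8.02)*(19.88*y + 16.04) - (208.74*y + 84.5474)*(4.97*y^2 + 8.02*y - 0.09))/(4.97*y^2 + 8.02*y - 0.09)^3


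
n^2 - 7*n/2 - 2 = (n - 4)*(n + 1/2)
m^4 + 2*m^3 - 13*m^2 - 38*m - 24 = (m - 4)*(m + 1)*(m + 2)*(m + 3)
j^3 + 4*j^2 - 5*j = j*(j - 1)*(j + 5)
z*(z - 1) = z^2 - z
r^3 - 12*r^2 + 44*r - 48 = (r - 6)*(r - 4)*(r - 2)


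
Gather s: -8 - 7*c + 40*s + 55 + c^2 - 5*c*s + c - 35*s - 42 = c^2 - 6*c + s*(5 - 5*c) + 5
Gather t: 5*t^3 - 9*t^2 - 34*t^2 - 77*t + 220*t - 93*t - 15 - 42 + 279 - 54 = 5*t^3 - 43*t^2 + 50*t + 168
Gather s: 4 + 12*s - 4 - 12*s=0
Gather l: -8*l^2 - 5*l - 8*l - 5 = -8*l^2 - 13*l - 5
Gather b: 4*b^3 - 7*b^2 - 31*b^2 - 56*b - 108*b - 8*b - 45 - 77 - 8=4*b^3 - 38*b^2 - 172*b - 130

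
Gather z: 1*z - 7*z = -6*z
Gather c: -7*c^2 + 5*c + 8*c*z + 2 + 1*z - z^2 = -7*c^2 + c*(8*z + 5) - z^2 + z + 2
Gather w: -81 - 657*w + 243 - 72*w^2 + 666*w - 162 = -72*w^2 + 9*w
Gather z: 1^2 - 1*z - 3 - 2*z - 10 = -3*z - 12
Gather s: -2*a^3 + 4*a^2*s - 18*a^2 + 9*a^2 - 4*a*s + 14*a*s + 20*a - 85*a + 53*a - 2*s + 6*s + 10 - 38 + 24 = -2*a^3 - 9*a^2 - 12*a + s*(4*a^2 + 10*a + 4) - 4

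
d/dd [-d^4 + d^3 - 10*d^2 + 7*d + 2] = -4*d^3 + 3*d^2 - 20*d + 7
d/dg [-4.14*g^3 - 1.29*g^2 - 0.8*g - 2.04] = -12.42*g^2 - 2.58*g - 0.8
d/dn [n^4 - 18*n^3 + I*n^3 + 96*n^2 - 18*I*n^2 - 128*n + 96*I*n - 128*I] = 4*n^3 + n^2*(-54 + 3*I) + n*(192 - 36*I) - 128 + 96*I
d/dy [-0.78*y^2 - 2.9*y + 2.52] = -1.56*y - 2.9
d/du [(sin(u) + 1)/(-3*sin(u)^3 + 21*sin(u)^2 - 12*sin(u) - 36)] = 2*(sin(u) - 4)*cos(u)/(3*(sin(u) - 6)^2*(sin(u) - 2)^2)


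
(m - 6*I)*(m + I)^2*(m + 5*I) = m^4 + I*m^3 + 31*m^2 + 61*I*m - 30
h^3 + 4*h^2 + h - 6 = (h - 1)*(h + 2)*(h + 3)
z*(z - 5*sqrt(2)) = z^2 - 5*sqrt(2)*z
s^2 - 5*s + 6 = (s - 3)*(s - 2)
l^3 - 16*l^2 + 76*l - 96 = (l - 8)*(l - 6)*(l - 2)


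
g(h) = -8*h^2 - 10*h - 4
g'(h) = -16*h - 10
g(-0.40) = -1.28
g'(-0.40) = -3.60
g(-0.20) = -2.32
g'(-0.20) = -6.80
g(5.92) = -343.57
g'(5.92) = -104.72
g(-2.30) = -23.32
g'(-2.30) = 26.80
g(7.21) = -491.97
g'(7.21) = -125.36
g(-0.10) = -3.08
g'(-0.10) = -8.40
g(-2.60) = -32.08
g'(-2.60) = 31.60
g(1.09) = -24.40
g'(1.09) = -27.44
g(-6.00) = -232.00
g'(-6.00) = 86.00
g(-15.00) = -1654.00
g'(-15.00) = 230.00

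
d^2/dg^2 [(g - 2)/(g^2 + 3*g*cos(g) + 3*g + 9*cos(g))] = ((2*g - 4)*(-3*g*sin(g) + 2*g - 9*sin(g) + 3*cos(g) + 3)^2 + (g^2 + 3*g*cos(g) + 3*g + 9*cos(g))*(3*g^2*cos(g) + 12*g*sin(g) + 3*g*cos(g) - 6*g + 6*sin(g) - 24*cos(g) - 2))/((g + 3)^3*(g + 3*cos(g))^3)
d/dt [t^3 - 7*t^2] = t*(3*t - 14)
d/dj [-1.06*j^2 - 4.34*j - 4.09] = -2.12*j - 4.34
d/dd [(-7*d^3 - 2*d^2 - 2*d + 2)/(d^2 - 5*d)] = (-7*d^4 + 70*d^3 + 12*d^2 - 4*d + 10)/(d^2*(d^2 - 10*d + 25))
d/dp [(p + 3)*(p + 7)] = 2*p + 10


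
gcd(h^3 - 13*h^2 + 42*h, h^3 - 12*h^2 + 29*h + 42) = h^2 - 13*h + 42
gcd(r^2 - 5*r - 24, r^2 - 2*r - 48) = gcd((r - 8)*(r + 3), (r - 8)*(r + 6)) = r - 8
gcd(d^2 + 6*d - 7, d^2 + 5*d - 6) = d - 1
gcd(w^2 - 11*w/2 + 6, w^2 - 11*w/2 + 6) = w^2 - 11*w/2 + 6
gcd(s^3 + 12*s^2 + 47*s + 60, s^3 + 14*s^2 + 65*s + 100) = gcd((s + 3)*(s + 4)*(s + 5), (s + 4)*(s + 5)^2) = s^2 + 9*s + 20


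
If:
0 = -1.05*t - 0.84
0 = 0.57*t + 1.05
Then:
No Solution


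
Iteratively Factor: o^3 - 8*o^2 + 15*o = (o - 5)*(o^2 - 3*o) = (o - 5)*(o - 3)*(o)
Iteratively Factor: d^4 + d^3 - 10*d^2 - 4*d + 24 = (d + 3)*(d^3 - 2*d^2 - 4*d + 8) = (d - 2)*(d + 3)*(d^2 - 4) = (d - 2)^2*(d + 3)*(d + 2)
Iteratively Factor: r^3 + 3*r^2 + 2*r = (r + 2)*(r^2 + r) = r*(r + 2)*(r + 1)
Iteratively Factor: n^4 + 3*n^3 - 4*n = (n + 2)*(n^3 + n^2 - 2*n) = n*(n + 2)*(n^2 + n - 2) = n*(n - 1)*(n + 2)*(n + 2)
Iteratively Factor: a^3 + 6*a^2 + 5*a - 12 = (a + 4)*(a^2 + 2*a - 3) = (a + 3)*(a + 4)*(a - 1)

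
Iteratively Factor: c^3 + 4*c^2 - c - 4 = (c + 4)*(c^2 - 1) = (c - 1)*(c + 4)*(c + 1)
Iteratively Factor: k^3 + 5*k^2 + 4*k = (k + 4)*(k^2 + k) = k*(k + 4)*(k + 1)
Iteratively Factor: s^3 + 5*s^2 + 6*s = (s + 3)*(s^2 + 2*s) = (s + 2)*(s + 3)*(s)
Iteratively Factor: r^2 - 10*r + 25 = (r - 5)*(r - 5)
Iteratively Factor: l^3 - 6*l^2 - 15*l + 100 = (l - 5)*(l^2 - l - 20) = (l - 5)^2*(l + 4)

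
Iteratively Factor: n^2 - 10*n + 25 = (n - 5)*(n - 5)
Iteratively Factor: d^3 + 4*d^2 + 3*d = (d + 3)*(d^2 + d) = d*(d + 3)*(d + 1)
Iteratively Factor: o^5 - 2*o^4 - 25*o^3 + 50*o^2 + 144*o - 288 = (o - 4)*(o^4 + 2*o^3 - 17*o^2 - 18*o + 72) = (o - 4)*(o - 2)*(o^3 + 4*o^2 - 9*o - 36) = (o - 4)*(o - 2)*(o + 3)*(o^2 + o - 12) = (o - 4)*(o - 3)*(o - 2)*(o + 3)*(o + 4)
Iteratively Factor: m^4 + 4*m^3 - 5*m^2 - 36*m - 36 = (m + 3)*(m^3 + m^2 - 8*m - 12) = (m + 2)*(m + 3)*(m^2 - m - 6) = (m - 3)*(m + 2)*(m + 3)*(m + 2)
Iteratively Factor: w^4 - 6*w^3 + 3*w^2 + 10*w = (w - 2)*(w^3 - 4*w^2 - 5*w) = (w - 2)*(w + 1)*(w^2 - 5*w) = (w - 5)*(w - 2)*(w + 1)*(w)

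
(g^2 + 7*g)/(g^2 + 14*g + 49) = g/(g + 7)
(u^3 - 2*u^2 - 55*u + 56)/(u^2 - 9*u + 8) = u + 7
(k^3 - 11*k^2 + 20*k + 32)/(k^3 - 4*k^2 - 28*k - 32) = (k^2 - 3*k - 4)/(k^2 + 4*k + 4)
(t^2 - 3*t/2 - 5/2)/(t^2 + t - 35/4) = 2*(t + 1)/(2*t + 7)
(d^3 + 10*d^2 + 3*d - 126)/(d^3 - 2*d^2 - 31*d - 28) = (-d^3 - 10*d^2 - 3*d + 126)/(-d^3 + 2*d^2 + 31*d + 28)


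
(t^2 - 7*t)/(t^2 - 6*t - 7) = t/(t + 1)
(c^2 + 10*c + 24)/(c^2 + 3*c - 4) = (c + 6)/(c - 1)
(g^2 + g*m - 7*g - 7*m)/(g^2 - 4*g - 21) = (g + m)/(g + 3)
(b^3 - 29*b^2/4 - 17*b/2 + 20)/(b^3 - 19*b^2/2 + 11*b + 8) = (4*b^2 + 3*b - 10)/(2*(2*b^2 - 3*b - 2))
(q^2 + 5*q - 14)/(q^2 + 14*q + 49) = (q - 2)/(q + 7)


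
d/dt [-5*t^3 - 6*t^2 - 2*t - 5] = -15*t^2 - 12*t - 2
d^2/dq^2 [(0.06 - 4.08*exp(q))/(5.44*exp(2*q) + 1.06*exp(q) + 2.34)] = (-120.741888*exp(4*q) + 30.629376*exp(3*q) + 312.65856*exp(2*q) + 7.132344*exp(q) - 22.489272)*exp(q)/(160.989184*exp(6*q) + 94.107648*exp(5*q) + 226.084224*exp(4*q) + 82.151272*exp(3*q) + 97.249464*exp(2*q) + 17.412408*exp(q) + 12.812904)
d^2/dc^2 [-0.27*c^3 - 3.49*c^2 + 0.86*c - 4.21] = -1.62*c - 6.98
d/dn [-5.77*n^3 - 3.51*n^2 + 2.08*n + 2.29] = -17.31*n^2 - 7.02*n + 2.08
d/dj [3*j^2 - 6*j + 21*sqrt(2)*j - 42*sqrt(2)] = 6*j - 6 + 21*sqrt(2)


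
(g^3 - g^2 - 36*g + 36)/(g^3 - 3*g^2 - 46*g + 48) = (g - 6)/(g - 8)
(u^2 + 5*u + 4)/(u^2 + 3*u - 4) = (u + 1)/(u - 1)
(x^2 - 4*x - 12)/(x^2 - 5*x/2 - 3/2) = 2*(-x^2 + 4*x + 12)/(-2*x^2 + 5*x + 3)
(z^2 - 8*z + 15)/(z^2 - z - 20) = (z - 3)/(z + 4)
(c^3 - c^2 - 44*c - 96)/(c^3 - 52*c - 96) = (c^2 + 7*c + 12)/(c^2 + 8*c + 12)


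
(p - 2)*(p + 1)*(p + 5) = p^3 + 4*p^2 - 7*p - 10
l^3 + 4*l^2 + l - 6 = (l - 1)*(l + 2)*(l + 3)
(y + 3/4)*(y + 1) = y^2 + 7*y/4 + 3/4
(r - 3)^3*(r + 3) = r^4 - 6*r^3 + 54*r - 81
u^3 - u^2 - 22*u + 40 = (u - 4)*(u - 2)*(u + 5)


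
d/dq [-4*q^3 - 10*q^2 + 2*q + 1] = -12*q^2 - 20*q + 2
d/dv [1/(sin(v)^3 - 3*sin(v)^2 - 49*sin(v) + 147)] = (-3*sin(v)^2 + 6*sin(v) + 49)*cos(v)/(sin(v)^3 - 3*sin(v)^2 - 49*sin(v) + 147)^2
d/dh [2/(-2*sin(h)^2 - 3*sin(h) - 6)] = 2*(4*sin(h) + 3)*cos(h)/(3*sin(h) - cos(2*h) + 7)^2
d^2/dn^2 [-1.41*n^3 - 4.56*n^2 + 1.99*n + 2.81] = -8.46*n - 9.12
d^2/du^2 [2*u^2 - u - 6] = 4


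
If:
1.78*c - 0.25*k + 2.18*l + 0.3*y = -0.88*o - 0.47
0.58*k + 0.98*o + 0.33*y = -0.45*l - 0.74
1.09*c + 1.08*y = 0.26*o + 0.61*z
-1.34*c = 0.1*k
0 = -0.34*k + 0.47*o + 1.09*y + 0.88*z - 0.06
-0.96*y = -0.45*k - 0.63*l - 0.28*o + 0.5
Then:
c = -0.16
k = 2.20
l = 1.23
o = -2.79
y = 0.50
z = 1.79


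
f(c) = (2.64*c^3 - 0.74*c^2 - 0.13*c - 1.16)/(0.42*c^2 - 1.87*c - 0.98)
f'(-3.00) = 4.10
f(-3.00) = -9.36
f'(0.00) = -2.13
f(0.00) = 1.18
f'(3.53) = -60.68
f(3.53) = -44.85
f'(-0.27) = -14.97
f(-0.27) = 2.77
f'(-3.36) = 4.30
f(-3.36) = -10.87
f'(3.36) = -46.95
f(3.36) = -35.77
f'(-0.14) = -4.92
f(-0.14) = 1.64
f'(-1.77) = 2.97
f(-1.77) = -4.91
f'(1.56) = -5.39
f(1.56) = -2.39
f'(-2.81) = 3.98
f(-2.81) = -8.59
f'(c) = (1.87 - 0.84*c)*(2.64*c^3 - 0.74*c^2 - 0.13*c - 1.16)/(0.42*c^2 - 1.87*c - 0.98)^2 + (7.92*c^2 - 1.48*c - 0.13)/(0.42*c^2 - 1.87*c - 0.98)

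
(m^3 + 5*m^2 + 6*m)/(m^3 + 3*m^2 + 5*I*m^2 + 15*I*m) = (m + 2)/(m + 5*I)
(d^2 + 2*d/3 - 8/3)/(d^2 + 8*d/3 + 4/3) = (3*d - 4)/(3*d + 2)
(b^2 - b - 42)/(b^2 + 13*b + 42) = (b - 7)/(b + 7)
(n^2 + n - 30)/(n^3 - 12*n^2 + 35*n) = (n + 6)/(n*(n - 7))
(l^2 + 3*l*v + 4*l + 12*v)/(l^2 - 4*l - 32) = (l + 3*v)/(l - 8)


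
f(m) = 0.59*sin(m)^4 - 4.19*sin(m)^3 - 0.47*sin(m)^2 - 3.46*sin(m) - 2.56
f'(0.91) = -6.67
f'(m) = 2.36*sin(m)^3*cos(m) - 12.57*sin(m)^2*cos(m) - 0.94*sin(m)*cos(m) - 3.46*cos(m)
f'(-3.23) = 3.63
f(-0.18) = -1.93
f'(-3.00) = 3.55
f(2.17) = -7.82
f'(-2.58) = 5.82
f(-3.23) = -2.87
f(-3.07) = -2.31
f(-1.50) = 5.17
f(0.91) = -7.42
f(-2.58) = -0.17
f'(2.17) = 6.47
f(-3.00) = -2.07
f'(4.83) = -2.02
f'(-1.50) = -1.23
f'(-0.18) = -3.65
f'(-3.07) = 3.45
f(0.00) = -2.56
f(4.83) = 5.09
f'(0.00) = -3.46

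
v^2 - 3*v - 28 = (v - 7)*(v + 4)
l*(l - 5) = l^2 - 5*l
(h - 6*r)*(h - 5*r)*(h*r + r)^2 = h^4*r^2 - 11*h^3*r^3 + 2*h^3*r^2 + 30*h^2*r^4 - 22*h^2*r^3 + h^2*r^2 + 60*h*r^4 - 11*h*r^3 + 30*r^4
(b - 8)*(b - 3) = b^2 - 11*b + 24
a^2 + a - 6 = (a - 2)*(a + 3)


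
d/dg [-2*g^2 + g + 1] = 1 - 4*g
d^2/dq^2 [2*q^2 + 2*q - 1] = 4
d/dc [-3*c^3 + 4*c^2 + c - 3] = -9*c^2 + 8*c + 1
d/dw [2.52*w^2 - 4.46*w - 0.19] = 5.04*w - 4.46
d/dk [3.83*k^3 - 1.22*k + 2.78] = 11.49*k^2 - 1.22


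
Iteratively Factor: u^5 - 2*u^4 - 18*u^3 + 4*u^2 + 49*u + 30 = (u - 2)*(u^4 - 18*u^2 - 32*u - 15) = (u - 2)*(u + 3)*(u^3 - 3*u^2 - 9*u - 5) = (u - 2)*(u + 1)*(u + 3)*(u^2 - 4*u - 5) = (u - 5)*(u - 2)*(u + 1)*(u + 3)*(u + 1)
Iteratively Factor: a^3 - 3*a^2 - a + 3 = (a - 1)*(a^2 - 2*a - 3) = (a - 3)*(a - 1)*(a + 1)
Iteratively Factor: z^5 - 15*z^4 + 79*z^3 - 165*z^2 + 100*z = (z - 1)*(z^4 - 14*z^3 + 65*z^2 - 100*z) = z*(z - 1)*(z^3 - 14*z^2 + 65*z - 100) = z*(z - 5)*(z - 1)*(z^2 - 9*z + 20) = z*(z - 5)*(z - 4)*(z - 1)*(z - 5)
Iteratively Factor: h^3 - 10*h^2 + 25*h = (h)*(h^2 - 10*h + 25) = h*(h - 5)*(h - 5)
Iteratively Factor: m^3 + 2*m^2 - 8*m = (m + 4)*(m^2 - 2*m) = (m - 2)*(m + 4)*(m)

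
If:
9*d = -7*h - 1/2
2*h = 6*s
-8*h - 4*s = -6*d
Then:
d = -1/27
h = -1/42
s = -1/126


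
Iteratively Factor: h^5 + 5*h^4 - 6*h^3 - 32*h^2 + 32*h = (h + 4)*(h^4 + h^3 - 10*h^2 + 8*h) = h*(h + 4)*(h^3 + h^2 - 10*h + 8) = h*(h + 4)^2*(h^2 - 3*h + 2) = h*(h - 2)*(h + 4)^2*(h - 1)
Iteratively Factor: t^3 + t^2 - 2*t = (t + 2)*(t^2 - t) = t*(t + 2)*(t - 1)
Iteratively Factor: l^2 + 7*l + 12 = (l + 3)*(l + 4)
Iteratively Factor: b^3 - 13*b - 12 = (b + 3)*(b^2 - 3*b - 4) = (b - 4)*(b + 3)*(b + 1)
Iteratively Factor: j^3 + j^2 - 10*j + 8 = (j - 1)*(j^2 + 2*j - 8) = (j - 1)*(j + 4)*(j - 2)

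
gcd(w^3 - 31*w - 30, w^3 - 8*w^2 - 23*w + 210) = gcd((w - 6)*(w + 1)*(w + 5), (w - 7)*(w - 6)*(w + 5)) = w^2 - w - 30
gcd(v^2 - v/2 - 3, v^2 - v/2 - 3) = v^2 - v/2 - 3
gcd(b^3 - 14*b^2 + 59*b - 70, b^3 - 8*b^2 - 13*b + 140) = b^2 - 12*b + 35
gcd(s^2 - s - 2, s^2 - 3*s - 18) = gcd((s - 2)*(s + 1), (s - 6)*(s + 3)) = 1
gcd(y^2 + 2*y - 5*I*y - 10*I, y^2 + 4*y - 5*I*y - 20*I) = y - 5*I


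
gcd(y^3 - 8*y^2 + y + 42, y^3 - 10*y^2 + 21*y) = y^2 - 10*y + 21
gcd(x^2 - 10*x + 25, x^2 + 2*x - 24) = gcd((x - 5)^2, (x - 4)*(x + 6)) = 1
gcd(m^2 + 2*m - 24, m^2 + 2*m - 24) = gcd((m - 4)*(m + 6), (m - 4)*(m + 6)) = m^2 + 2*m - 24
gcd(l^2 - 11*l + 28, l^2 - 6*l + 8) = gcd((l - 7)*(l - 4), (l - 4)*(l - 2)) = l - 4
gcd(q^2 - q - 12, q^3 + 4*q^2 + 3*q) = q + 3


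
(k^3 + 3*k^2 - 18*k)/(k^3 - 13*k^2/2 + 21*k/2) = 2*(k + 6)/(2*k - 7)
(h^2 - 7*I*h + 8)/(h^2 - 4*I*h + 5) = (h - 8*I)/(h - 5*I)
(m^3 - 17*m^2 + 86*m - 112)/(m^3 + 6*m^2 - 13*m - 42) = (m^3 - 17*m^2 + 86*m - 112)/(m^3 + 6*m^2 - 13*m - 42)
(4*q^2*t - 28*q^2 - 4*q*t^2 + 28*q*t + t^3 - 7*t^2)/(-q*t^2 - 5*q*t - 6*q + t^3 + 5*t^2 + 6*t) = (-4*q^2*t + 28*q^2 + 4*q*t^2 - 28*q*t - t^3 + 7*t^2)/(q*t^2 + 5*q*t + 6*q - t^3 - 5*t^2 - 6*t)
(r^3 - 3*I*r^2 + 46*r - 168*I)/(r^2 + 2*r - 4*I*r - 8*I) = (r^2 + I*r + 42)/(r + 2)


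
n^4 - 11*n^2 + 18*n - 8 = (n - 2)*(n - 1)^2*(n + 4)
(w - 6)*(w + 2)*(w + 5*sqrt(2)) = w^3 - 4*w^2 + 5*sqrt(2)*w^2 - 20*sqrt(2)*w - 12*w - 60*sqrt(2)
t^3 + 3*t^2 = t^2*(t + 3)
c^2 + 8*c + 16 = (c + 4)^2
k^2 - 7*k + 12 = (k - 4)*(k - 3)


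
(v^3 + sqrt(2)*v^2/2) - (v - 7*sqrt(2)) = v^3 + sqrt(2)*v^2/2 - v + 7*sqrt(2)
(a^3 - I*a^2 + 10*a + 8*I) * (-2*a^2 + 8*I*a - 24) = -2*a^5 + 10*I*a^4 - 36*a^3 + 88*I*a^2 - 304*a - 192*I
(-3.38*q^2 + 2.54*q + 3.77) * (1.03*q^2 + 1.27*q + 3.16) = -3.4814*q^4 - 1.6764*q^3 - 3.5719*q^2 + 12.8143*q + 11.9132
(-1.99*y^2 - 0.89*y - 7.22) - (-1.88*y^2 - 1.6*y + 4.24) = -0.11*y^2 + 0.71*y - 11.46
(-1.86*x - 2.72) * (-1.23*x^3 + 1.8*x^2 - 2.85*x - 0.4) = 2.2878*x^4 - 0.00240000000000018*x^3 + 0.404999999999999*x^2 + 8.496*x + 1.088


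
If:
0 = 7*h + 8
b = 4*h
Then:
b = -32/7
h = -8/7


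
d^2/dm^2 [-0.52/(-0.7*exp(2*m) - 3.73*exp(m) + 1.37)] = (0.52*(1.4*exp(m) + 3.73)*(2.8*exp(m) + 7.46)*exp(m) - (1.456*exp(m) + 1.9396)*(0.7*exp(2*m) + 3.73*exp(m) - 1.37))*exp(m)/(0.7*exp(2*m) + 3.73*exp(m) - 1.37)^3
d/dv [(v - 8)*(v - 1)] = 2*v - 9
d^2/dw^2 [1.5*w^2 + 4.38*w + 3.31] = 3.00000000000000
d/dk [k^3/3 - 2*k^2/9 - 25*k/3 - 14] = k^2 - 4*k/9 - 25/3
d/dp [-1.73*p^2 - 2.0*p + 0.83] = -3.46*p - 2.0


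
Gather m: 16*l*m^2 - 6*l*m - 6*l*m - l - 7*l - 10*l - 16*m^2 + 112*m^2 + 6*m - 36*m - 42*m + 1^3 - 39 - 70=-18*l + m^2*(16*l + 96) + m*(-12*l - 72) - 108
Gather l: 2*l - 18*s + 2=2*l - 18*s + 2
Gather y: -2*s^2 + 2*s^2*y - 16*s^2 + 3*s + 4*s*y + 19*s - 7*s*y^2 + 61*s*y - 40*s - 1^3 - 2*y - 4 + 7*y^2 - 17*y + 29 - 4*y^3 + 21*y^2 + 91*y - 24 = -18*s^2 - 18*s - 4*y^3 + y^2*(28 - 7*s) + y*(2*s^2 + 65*s + 72)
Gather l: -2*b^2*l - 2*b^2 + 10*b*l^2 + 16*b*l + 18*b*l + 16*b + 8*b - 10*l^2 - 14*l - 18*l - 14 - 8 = -2*b^2 + 24*b + l^2*(10*b - 10) + l*(-2*b^2 + 34*b - 32) - 22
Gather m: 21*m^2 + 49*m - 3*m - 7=21*m^2 + 46*m - 7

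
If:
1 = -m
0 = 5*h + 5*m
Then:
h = 1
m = -1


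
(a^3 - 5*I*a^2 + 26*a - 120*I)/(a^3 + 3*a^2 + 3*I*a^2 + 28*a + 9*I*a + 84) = (a^2 - I*a + 30)/(a^2 + a*(3 + 7*I) + 21*I)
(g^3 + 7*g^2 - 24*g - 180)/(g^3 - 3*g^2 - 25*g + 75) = (g^2 + 12*g + 36)/(g^2 + 2*g - 15)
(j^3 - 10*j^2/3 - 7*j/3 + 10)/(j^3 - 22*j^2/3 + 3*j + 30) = (j - 2)/(j - 6)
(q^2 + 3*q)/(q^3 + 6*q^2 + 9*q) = 1/(q + 3)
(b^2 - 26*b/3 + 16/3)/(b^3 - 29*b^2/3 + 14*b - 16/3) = 1/(b - 1)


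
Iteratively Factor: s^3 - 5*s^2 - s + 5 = (s + 1)*(s^2 - 6*s + 5) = (s - 1)*(s + 1)*(s - 5)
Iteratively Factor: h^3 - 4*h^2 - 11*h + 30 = (h + 3)*(h^2 - 7*h + 10) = (h - 2)*(h + 3)*(h - 5)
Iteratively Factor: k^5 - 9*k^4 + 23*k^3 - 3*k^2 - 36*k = (k - 3)*(k^4 - 6*k^3 + 5*k^2 + 12*k) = (k - 3)*(k + 1)*(k^3 - 7*k^2 + 12*k) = (k - 4)*(k - 3)*(k + 1)*(k^2 - 3*k) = (k - 4)*(k - 3)^2*(k + 1)*(k)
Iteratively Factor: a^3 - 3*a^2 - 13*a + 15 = (a + 3)*(a^2 - 6*a + 5) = (a - 5)*(a + 3)*(a - 1)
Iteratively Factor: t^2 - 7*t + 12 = (t - 4)*(t - 3)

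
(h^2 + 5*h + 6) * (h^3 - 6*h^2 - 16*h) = h^5 - h^4 - 40*h^3 - 116*h^2 - 96*h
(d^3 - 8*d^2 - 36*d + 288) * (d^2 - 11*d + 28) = d^5 - 19*d^4 + 80*d^3 + 460*d^2 - 4176*d + 8064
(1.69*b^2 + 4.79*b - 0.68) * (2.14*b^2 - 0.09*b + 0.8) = 3.6166*b^4 + 10.0985*b^3 - 0.5343*b^2 + 3.8932*b - 0.544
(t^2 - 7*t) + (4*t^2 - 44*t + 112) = 5*t^2 - 51*t + 112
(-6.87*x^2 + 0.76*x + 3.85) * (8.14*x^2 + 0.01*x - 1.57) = -55.9218*x^4 + 6.1177*x^3 + 42.1325*x^2 - 1.1547*x - 6.0445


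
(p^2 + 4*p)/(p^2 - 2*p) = (p + 4)/(p - 2)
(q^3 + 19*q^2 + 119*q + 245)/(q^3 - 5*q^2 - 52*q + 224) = (q^2 + 12*q + 35)/(q^2 - 12*q + 32)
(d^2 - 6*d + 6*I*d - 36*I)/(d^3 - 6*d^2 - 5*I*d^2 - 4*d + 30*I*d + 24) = (d + 6*I)/(d^2 - 5*I*d - 4)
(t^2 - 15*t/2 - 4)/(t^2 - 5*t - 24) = (t + 1/2)/(t + 3)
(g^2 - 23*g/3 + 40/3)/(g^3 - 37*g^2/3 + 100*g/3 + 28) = (3*g^2 - 23*g + 40)/(3*g^3 - 37*g^2 + 100*g + 84)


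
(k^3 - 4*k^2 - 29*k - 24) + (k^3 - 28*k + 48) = 2*k^3 - 4*k^2 - 57*k + 24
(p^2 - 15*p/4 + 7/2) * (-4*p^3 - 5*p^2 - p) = -4*p^5 + 10*p^4 + 15*p^3/4 - 55*p^2/4 - 7*p/2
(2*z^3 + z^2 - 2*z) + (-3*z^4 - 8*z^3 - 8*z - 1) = -3*z^4 - 6*z^3 + z^2 - 10*z - 1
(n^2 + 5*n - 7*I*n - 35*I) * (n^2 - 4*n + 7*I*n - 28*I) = n^4 + n^3 + 29*n^2 + 49*n - 980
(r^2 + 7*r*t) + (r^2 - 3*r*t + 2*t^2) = 2*r^2 + 4*r*t + 2*t^2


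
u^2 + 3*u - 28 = (u - 4)*(u + 7)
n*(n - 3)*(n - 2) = n^3 - 5*n^2 + 6*n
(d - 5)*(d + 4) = d^2 - d - 20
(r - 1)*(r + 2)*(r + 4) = r^3 + 5*r^2 + 2*r - 8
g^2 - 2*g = g*(g - 2)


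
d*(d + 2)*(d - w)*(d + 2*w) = d^4 + d^3*w + 2*d^3 - 2*d^2*w^2 + 2*d^2*w - 4*d*w^2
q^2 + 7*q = q*(q + 7)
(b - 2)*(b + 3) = b^2 + b - 6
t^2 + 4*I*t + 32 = (t - 4*I)*(t + 8*I)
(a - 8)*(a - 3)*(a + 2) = a^3 - 9*a^2 + 2*a + 48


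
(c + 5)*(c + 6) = c^2 + 11*c + 30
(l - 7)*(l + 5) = l^2 - 2*l - 35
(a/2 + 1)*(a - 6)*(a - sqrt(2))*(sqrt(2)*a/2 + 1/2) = sqrt(2)*a^4/4 - sqrt(2)*a^3 - a^3/4 - 13*sqrt(2)*a^2/4 + a^2 + sqrt(2)*a + 3*a + 3*sqrt(2)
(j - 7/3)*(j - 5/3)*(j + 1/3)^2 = j^4 - 10*j^3/3 + 4*j^2/3 + 58*j/27 + 35/81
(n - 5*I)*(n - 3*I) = n^2 - 8*I*n - 15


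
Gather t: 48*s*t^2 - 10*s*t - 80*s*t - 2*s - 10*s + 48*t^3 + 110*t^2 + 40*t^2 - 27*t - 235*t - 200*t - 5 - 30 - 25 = -12*s + 48*t^3 + t^2*(48*s + 150) + t*(-90*s - 462) - 60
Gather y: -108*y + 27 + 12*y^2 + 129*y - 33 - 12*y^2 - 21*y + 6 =0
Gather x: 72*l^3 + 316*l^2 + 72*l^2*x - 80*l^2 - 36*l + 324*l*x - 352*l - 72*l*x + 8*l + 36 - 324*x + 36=72*l^3 + 236*l^2 - 380*l + x*(72*l^2 + 252*l - 324) + 72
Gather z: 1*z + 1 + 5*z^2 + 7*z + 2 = 5*z^2 + 8*z + 3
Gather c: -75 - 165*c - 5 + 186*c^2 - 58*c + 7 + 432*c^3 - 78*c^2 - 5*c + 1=432*c^3 + 108*c^2 - 228*c - 72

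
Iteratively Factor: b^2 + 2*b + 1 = (b + 1)*(b + 1)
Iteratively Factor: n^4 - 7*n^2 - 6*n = (n + 1)*(n^3 - n^2 - 6*n) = (n + 1)*(n + 2)*(n^2 - 3*n) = n*(n + 1)*(n + 2)*(n - 3)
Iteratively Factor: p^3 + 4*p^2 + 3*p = (p + 1)*(p^2 + 3*p) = p*(p + 1)*(p + 3)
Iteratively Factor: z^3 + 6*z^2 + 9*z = (z + 3)*(z^2 + 3*z) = (z + 3)^2*(z)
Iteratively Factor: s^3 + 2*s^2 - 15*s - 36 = (s + 3)*(s^2 - s - 12) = (s - 4)*(s + 3)*(s + 3)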